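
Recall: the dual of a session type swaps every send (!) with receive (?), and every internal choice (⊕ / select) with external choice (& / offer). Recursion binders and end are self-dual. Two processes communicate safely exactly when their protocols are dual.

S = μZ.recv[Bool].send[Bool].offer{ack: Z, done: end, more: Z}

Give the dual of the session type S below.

μZ ↦ μZ  (μ self-dual)
  recv[Bool] ↦ send[Bool]
    send[Bool] ↦ recv[Bool]
      offer{ack,done,more} ↦ select{ack,done,more}  (&→⊕)
        • ack:
          dual(Z) = Z
        • done:
          dual(end) = end
        • more:
          dual(Z) = Z

μZ.send[Bool].recv[Bool].select{ack: Z, done: end, more: Z}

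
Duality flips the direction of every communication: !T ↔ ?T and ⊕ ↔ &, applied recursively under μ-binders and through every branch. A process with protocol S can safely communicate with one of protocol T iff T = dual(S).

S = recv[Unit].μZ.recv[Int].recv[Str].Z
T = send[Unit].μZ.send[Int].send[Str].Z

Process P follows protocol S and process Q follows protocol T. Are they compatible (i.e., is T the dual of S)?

YES

recv[Unit] | send[Unit]  match
  μZ | μZ  match (μ self-dual)
    recv[Int] | send[Int]  match
      recv[Str] | send[Str]  match
        Z | Z  match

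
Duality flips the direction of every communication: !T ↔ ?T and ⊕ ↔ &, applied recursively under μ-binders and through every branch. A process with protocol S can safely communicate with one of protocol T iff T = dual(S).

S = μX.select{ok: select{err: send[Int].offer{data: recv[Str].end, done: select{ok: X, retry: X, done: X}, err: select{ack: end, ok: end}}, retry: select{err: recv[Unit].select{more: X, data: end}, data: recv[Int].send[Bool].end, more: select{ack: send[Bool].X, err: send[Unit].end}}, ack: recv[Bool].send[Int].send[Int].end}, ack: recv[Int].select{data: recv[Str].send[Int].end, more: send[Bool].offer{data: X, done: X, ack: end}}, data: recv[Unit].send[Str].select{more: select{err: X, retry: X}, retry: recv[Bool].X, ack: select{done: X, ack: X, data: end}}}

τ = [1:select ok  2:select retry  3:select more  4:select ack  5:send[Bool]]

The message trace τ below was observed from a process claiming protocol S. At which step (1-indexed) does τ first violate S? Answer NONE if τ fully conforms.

@1 select ok  ok  now at select{err: send[Int].offer{data: recv[Str].end, done: select{ok: μX.…, retry: μX.…, done: μX.…}, err: select{ack: end, ok: end}}, retry: select{err: recv[Unit].select{more: μX.…, data: end}, data: recv[Int].send[Bool].end, more: select{ack: send[Bool].μX.…, err: send[Unit].end}}, ack: recv[Bool].send[Int].send[Int].end}
@2 select retry  ok  now at select{err: recv[Unit].select{more: μX.…, data: end}, data: recv[Int].send[Bool].end, more: select{ack: send[Bool].μX.…, err: send[Unit].end}}
@3 select more  ok  now at select{ack: send[Bool].μX.…, err: send[Unit].end}
@4 select ack  ok  now at send[Bool].μX.…
@5 send[Bool]  ok  now at μX.…
all 5 steps conform

NONE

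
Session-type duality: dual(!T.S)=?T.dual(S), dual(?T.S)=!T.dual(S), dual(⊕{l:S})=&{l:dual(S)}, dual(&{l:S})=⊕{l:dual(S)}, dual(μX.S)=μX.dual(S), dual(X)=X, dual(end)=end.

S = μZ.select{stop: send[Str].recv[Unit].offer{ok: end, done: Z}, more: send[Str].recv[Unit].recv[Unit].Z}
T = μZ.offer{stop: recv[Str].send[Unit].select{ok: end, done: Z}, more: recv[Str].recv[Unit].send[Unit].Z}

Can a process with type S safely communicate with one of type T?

μZ | μZ  ok (μ self-dual)
  select{stop,more} | offer{stop,more}  ok same labels
    • stop:
      send[Str] | recv[Str]  ok
        recv[Unit] | send[Unit]  ok
          offer{ok,done} | select{ok,done}  ok same labels
            • ok:
              end | end  ok
            • done:
              Z | Z  ok
    • more:
      send[Str] | recv[Str]  ok
        recv[Unit] | recv[Unit]  ✗ same direction on both sides — not dual

NO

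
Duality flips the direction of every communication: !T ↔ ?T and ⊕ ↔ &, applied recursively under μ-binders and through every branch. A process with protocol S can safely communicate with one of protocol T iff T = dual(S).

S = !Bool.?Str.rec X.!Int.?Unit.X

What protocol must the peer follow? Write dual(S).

!Bool ↦ ?Bool
  ?Str ↦ !Str
    rec X ↦ rec X  (binder kept)
      !Int ↦ ?Int
        ?Unit ↦ !Unit
          X self-dual

?Bool.!Str.rec X.?Int.!Unit.X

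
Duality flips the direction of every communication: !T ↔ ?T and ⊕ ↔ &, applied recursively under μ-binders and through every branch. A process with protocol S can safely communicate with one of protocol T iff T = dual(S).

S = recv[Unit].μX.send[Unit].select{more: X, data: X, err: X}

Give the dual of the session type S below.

send[Unit].μX.recv[Unit].offer{more: X, data: X, err: X}

recv[Unit] → send[Unit]
  μX → μX  (μ self-dual)
    send[Unit] → recv[Unit]
      select{more,data,err} → offer{more,data,err}  (select→offer)
        [more]
          X self-dual
        [data]
          X self-dual
        [err]
          X self-dual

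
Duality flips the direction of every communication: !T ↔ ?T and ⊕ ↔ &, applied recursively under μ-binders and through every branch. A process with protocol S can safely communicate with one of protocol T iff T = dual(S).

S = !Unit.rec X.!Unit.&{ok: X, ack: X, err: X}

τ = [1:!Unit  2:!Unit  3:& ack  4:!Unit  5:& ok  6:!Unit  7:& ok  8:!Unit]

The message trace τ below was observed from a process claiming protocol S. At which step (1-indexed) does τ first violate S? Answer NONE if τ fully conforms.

[1] !Unit  match  cont: rec X.…
[2] !Unit  match  cont: &{ok: rec X.…, ack: rec X.…, err: rec X.…}
[3] & ack  match  cont: rec X.…
[4] !Unit  match  cont: &{ok: rec X.…, ack: rec X.…, err: rec X.…}
[5] & ok  match  cont: rec X.…
[6] !Unit  match  cont: &{ok: rec X.…, ack: rec X.…, err: rec X.…}
[7] & ok  match  cont: rec X.…
[8] !Unit  match  cont: &{ok: rec X.…, ack: rec X.…, err: rec X.…}
trace exhausted — no violation

NONE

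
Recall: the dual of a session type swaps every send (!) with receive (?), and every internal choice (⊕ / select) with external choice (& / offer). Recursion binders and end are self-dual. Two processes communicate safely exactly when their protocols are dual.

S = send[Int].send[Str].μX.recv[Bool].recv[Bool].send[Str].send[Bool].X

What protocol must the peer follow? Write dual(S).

send[Int] = recv[Int]
  send[Str] = recv[Str]
    μX = μX  (μ self-dual)
      recv[Bool] = send[Bool]
        recv[Bool] = send[Bool]
          send[Str] = recv[Str]
            send[Bool] = recv[Bool]
              dual(X) = X

recv[Int].recv[Str].μX.send[Bool].send[Bool].recv[Str].recv[Bool].X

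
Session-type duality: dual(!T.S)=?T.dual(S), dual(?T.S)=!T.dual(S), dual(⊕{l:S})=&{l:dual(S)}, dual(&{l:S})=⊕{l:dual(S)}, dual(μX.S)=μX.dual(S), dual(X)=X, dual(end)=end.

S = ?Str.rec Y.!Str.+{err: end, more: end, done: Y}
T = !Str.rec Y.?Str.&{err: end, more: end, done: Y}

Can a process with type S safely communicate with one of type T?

YES

?Str vs !Str  match
  rec Y vs rec Y  match (μ self-dual)
    !Str vs ?Str  match
      +{err,more,done} vs &{err,more,done}  match same labels
        [err]
          end vs end  match
        [more]
          end vs end  match
        [done]
          Y vs Y  match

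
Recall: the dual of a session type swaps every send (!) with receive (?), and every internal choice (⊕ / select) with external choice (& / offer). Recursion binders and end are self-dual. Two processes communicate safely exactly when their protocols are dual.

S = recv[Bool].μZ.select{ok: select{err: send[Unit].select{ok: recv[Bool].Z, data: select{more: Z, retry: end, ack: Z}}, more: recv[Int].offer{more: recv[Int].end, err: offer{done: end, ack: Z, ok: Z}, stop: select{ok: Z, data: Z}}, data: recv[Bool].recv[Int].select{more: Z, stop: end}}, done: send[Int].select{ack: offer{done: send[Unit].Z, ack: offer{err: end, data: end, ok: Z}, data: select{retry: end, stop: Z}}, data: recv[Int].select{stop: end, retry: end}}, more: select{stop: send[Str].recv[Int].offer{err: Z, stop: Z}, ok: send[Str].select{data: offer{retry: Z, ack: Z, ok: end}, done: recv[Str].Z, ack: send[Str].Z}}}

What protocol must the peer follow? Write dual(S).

send[Bool].μZ.offer{ok: offer{err: recv[Unit].offer{ok: send[Bool].Z, data: offer{more: Z, retry: end, ack: Z}}, more: send[Int].select{more: send[Int].end, err: select{done: end, ack: Z, ok: Z}, stop: offer{ok: Z, data: Z}}, data: send[Bool].send[Int].offer{more: Z, stop: end}}, done: recv[Int].offer{ack: select{done: recv[Unit].Z, ack: select{err: end, data: end, ok: Z}, data: offer{retry: end, stop: Z}}, data: send[Int].offer{stop: end, retry: end}}, more: offer{stop: recv[Str].send[Int].select{err: Z, stop: Z}, ok: recv[Str].offer{data: select{retry: Z, ack: Z, ok: end}, done: send[Str].Z, ack: recv[Str].Z}}}

recv[Bool] = send[Bool]
  μZ = μZ  (binder kept)
    select{ok,done,more} = offer{ok,done,more}  (internal→external)
      • ok:
        select{err,more,data} = offer{err,more,data}  (internal→external)
          • err:
            send[Unit] = recv[Unit]
              select{ok,data} = offer{ok,data}  (internal→external)
                • ok:
                  recv[Bool] = send[Bool]
                    Z self-dual
                • data:
                  select{more,retry,ack} = offer{more,retry,ack}  (internal→external)
                    • more:
                      Z self-dual
                    • retry:
                      end self-dual
                    • ack:
                      Z self-dual
          • more:
            recv[Int] = send[Int]
              offer{more,err,stop} = select{more,err,stop}  (offer→select)
                • more:
                  recv[Int] = send[Int]
                    end self-dual
                • err:
                  offer{done,ack,ok} = select{done,ack,ok}  (offer→select)
                    • done:
                      end self-dual
                    • ack:
                      Z self-dual
                    • ok:
                      Z self-dual
                • stop:
                  select{ok,data} = offer{ok,data}  (internal→external)
                    • ok:
                      Z self-dual
                    • data:
                      Z self-dual
          • data:
            recv[Bool] = send[Bool]
              recv[Int] = send[Int]
                select{more,stop} = offer{more,stop}  (internal→external)
                  • more:
                    Z self-dual
                  • stop:
                    end self-dual
      • done:
        send[Int] = recv[Int]
          select{ack,data} = offer{ack,data}  (internal→external)
            • ack:
              offer{done,ack,data} = select{done,ack,data}  (offer→select)
                • done:
                  send[Unit] = recv[Unit]
                    Z self-dual
                • ack:
                  offer{err,data,ok} = select{err,data,ok}  (offer→select)
                    • err:
                      end self-dual
                    • data:
                      end self-dual
                    • ok:
                      Z self-dual
                • data:
                  select{retry,stop} = offer{retry,stop}  (internal→external)
                    • retry:
                      end self-dual
                    • stop:
                      Z self-dual
            • data:
              recv[Int] = send[Int]
                select{stop,retry} = offer{stop,retry}  (internal→external)
                  • stop:
                    end self-dual
                  • retry:
                    end self-dual
      • more:
        select{stop,ok} = offer{stop,ok}  (internal→external)
          • stop:
            send[Str] = recv[Str]
              recv[Int] = send[Int]
                offer{err,stop} = select{err,stop}  (offer→select)
                  • err:
                    Z self-dual
                  • stop:
                    Z self-dual
          • ok:
            send[Str] = recv[Str]
              select{data,done,ack} = offer{data,done,ack}  (internal→external)
                • data:
                  offer{retry,ack,ok} = select{retry,ack,ok}  (offer→select)
                    • retry:
                      Z self-dual
                    • ack:
                      Z self-dual
                    • ok:
                      end self-dual
                • done:
                  recv[Str] = send[Str]
                    Z self-dual
                • ack:
                  send[Str] = recv[Str]
                    Z self-dual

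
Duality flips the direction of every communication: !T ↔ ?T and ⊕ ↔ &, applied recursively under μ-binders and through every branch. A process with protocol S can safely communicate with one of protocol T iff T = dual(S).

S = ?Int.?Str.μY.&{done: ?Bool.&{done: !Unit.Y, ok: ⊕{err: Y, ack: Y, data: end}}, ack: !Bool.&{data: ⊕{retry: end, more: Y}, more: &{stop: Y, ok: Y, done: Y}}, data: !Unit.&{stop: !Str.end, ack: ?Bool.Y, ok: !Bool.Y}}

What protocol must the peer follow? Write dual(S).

!Int.!Str.μY.⊕{done: !Bool.⊕{done: ?Unit.Y, ok: &{err: Y, ack: Y, data: end}}, ack: ?Bool.⊕{data: &{retry: end, more: Y}, more: ⊕{stop: Y, ok: Y, done: Y}}, data: ?Unit.⊕{stop: ?Str.end, ack: !Bool.Y, ok: ?Bool.Y}}

?Int = !Int
  ?Str = !Str
    μY = μY  (rec unchanged)
      &{done,ack,data} = ⊕{done,ack,data}  (external→internal)
        case done:
          ?Bool = !Bool
            &{done,ok} = ⊕{done,ok}  (external→internal)
              case done:
                !Unit = ?Unit
                  Y self-dual
              case ok:
                ⊕{err,ack,data} = &{err,ack,data}  (select→offer)
                  case err:
                    Y self-dual
                  case ack:
                    Y self-dual
                  case data:
                    end self-dual
        case ack:
          !Bool = ?Bool
            &{data,more} = ⊕{data,more}  (external→internal)
              case data:
                ⊕{retry,more} = &{retry,more}  (select→offer)
                  case retry:
                    end self-dual
                  case more:
                    Y self-dual
              case more:
                &{stop,ok,done} = ⊕{stop,ok,done}  (external→internal)
                  case stop:
                    Y self-dual
                  case ok:
                    Y self-dual
                  case done:
                    Y self-dual
        case data:
          !Unit = ?Unit
            &{stop,ack,ok} = ⊕{stop,ack,ok}  (external→internal)
              case stop:
                !Str = ?Str
                  end self-dual
              case ack:
                ?Bool = !Bool
                  Y self-dual
              case ok:
                !Bool = ?Bool
                  Y self-dual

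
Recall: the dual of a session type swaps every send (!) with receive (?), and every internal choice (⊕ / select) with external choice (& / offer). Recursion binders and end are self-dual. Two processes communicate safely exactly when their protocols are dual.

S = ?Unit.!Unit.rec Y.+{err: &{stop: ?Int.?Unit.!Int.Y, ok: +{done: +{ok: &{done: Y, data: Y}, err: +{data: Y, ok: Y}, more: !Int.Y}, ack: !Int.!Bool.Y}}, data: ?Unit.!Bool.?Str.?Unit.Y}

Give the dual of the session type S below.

?Unit → !Unit
  !Unit → ?Unit
    rec Y → rec Y  (binder kept)
      +{err,data} → &{err,data}  (⊕→&)
        [err]
          &{stop,ok} → +{stop,ok}  (offer→select)
            [stop]
              ?Int → !Int
                ?Unit → !Unit
                  !Int → ?Int
                    dual(Y) = Y
            [ok]
              +{done,ack} → &{done,ack}  (⊕→&)
                [done]
                  +{ok,err,more} → &{ok,err,more}  (⊕→&)
                    [ok]
                      &{done,data} → +{done,data}  (offer→select)
                        [done]
                          dual(Y) = Y
                        [data]
                          dual(Y) = Y
                    [err]
                      +{data,ok} → &{data,ok}  (⊕→&)
                        [data]
                          dual(Y) = Y
                        [ok]
                          dual(Y) = Y
                    [more]
                      !Int → ?Int
                        dual(Y) = Y
                [ack]
                  !Int → ?Int
                    !Bool → ?Bool
                      dual(Y) = Y
        [data]
          ?Unit → !Unit
            !Bool → ?Bool
              ?Str → !Str
                ?Unit → !Unit
                  dual(Y) = Y

!Unit.?Unit.rec Y.&{err: +{stop: !Int.!Unit.?Int.Y, ok: &{done: &{ok: +{done: Y, data: Y}, err: &{data: Y, ok: Y}, more: ?Int.Y}, ack: ?Int.?Bool.Y}}, data: !Unit.?Bool.!Str.!Unit.Y}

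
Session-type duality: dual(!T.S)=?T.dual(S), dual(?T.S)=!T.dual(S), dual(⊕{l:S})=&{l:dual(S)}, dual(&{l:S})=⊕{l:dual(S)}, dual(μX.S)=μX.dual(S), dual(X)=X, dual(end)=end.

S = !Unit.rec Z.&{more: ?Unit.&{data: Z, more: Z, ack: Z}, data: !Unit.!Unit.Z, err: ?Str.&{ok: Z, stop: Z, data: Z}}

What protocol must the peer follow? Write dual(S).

!Unit → ?Unit
  rec Z → rec Z  (binder kept)
    &{more,data,err} → +{more,data,err}  (offer→select)
      case more:
        ?Unit → !Unit
          &{data,more,ack} → +{data,more,ack}  (offer→select)
            case data:
              Z ↦ Z
            case more:
              Z ↦ Z
            case ack:
              Z ↦ Z
      case data:
        !Unit → ?Unit
          !Unit → ?Unit
            Z ↦ Z
      case err:
        ?Str → !Str
          &{ok,stop,data} → +{ok,stop,data}  (offer→select)
            case ok:
              Z ↦ Z
            case stop:
              Z ↦ Z
            case data:
              Z ↦ Z

?Unit.rec Z.+{more: !Unit.+{data: Z, more: Z, ack: Z}, data: ?Unit.?Unit.Z, err: !Str.+{ok: Z, stop: Z, data: Z}}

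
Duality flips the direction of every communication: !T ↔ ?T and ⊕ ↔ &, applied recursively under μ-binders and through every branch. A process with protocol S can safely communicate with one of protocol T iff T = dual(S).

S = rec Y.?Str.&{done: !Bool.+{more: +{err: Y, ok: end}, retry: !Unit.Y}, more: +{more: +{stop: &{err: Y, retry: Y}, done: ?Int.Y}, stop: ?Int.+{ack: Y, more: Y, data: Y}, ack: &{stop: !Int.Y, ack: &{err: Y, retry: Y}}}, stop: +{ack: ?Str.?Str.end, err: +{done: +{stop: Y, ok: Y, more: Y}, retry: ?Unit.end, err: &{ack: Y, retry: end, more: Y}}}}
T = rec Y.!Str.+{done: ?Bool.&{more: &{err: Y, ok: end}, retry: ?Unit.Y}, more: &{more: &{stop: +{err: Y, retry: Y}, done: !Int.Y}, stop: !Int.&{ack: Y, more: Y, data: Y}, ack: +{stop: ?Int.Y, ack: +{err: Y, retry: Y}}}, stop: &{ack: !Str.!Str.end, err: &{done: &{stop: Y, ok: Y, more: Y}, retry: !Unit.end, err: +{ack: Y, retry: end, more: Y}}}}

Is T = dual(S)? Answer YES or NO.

rec Y vs rec Y  ✓ (binder kept)
  ?Str vs !Str  ✓
    &{done,more,stop} vs +{done,more,stop}  ✓ labels match
      case done:
        !Bool vs ?Bool  ✓
          +{more,retry} vs &{more,retry}  ✓ labels match
            case more:
              +{err,ok} vs &{err,ok}  ✓ labels match
                case err:
                  Y vs Y  ✓
                case ok:
                  end vs end  ✓
            case retry:
              !Unit vs ?Unit  ✓
                Y vs Y  ✓
      case more:
        +{more,stop,ack} vs &{more,stop,ack}  ✓ labels match
          case more:
            +{stop,done} vs &{stop,done}  ✓ labels match
              case stop:
                &{err,retry} vs +{err,retry}  ✓ labels match
                  case err:
                    Y vs Y  ✓
                  case retry:
                    Y vs Y  ✓
              case done:
                ?Int vs !Int  ✓
                  Y vs Y  ✓
          case stop:
            ?Int vs !Int  ✓
              +{ack,more,data} vs &{ack,more,data}  ✓ labels match
                case ack:
                  Y vs Y  ✓
                case more:
                  Y vs Y  ✓
                case data:
                  Y vs Y  ✓
          case ack:
            &{stop,ack} vs +{stop,ack}  ✓ labels match
              case stop:
                !Int vs ?Int  ✓
                  Y vs Y  ✓
              case ack:
                &{err,retry} vs +{err,retry}  ✓ labels match
                  case err:
                    Y vs Y  ✓
                  case retry:
                    Y vs Y  ✓
      case stop:
        +{ack,err} vs &{ack,err}  ✓ labels match
          case ack:
            ?Str vs !Str  ✓
              ?Str vs !Str  ✓
                end vs end  ✓
          case err:
            +{done,retry,err} vs &{done,retry,err}  ✓ labels match
              case done:
                +{stop,ok,more} vs &{stop,ok,more}  ✓ labels match
                  case stop:
                    Y vs Y  ✓
                  case ok:
                    Y vs Y  ✓
                  case more:
                    Y vs Y  ✓
              case retry:
                ?Unit vs !Unit  ✓
                  end vs end  ✓
              case err:
                &{ack,retry,more} vs +{ack,retry,more}  ✓ labels match
                  case ack:
                    Y vs Y  ✓
                  case retry:
                    end vs end  ✓
                  case more:
                    Y vs Y  ✓

YES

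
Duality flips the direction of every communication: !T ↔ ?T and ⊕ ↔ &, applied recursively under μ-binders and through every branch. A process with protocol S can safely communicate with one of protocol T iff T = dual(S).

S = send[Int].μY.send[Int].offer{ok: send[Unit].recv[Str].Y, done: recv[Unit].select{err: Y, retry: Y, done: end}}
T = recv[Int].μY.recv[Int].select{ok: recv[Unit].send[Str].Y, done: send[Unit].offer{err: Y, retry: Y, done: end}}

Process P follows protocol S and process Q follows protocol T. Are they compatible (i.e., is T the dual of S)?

YES

send[Int] vs recv[Int]  ok
  μY vs μY  ok (rec unchanged)
    send[Int] vs recv[Int]  ok
      offer{ok,done} vs select{ok,done}  ok label sets agree
        [ok]
          send[Unit] vs recv[Unit]  ok
            recv[Str] vs send[Str]  ok
              Y vs Y  ok
        [done]
          recv[Unit] vs send[Unit]  ok
            select{err,retry,done} vs offer{err,retry,done}  ok label sets agree
              [err]
                Y vs Y  ok
              [retry]
                Y vs Y  ok
              [done]
                end vs end  ok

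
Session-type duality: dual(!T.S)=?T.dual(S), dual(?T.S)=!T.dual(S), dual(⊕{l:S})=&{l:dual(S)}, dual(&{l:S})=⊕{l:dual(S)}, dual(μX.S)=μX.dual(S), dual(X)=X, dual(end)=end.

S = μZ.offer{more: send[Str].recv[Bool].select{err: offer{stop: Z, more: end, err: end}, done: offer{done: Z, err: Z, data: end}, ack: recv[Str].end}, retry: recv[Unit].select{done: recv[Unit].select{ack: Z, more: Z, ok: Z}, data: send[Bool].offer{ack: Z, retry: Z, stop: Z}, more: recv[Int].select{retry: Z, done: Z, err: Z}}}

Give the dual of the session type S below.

μZ.select{more: recv[Str].send[Bool].offer{err: select{stop: Z, more: end, err: end}, done: select{done: Z, err: Z, data: end}, ack: send[Str].end}, retry: send[Unit].offer{done: send[Unit].offer{ack: Z, more: Z, ok: Z}, data: recv[Bool].select{ack: Z, retry: Z, stop: Z}, more: send[Int].offer{retry: Z, done: Z, err: Z}}}

μZ → μZ  (binder kept)
  offer{more,retry} → select{more,retry}  (&→⊕)
    case more:
      send[Str] → recv[Str]
        recv[Bool] → send[Bool]
          select{err,done,ack} → offer{err,done,ack}  (⊕→&)
            case err:
              offer{stop,more,err} → select{stop,more,err}  (&→⊕)
                case stop:
                  Z self-dual
                case more:
                  end self-dual
                case err:
                  end self-dual
            case done:
              offer{done,err,data} → select{done,err,data}  (&→⊕)
                case done:
                  Z self-dual
                case err:
                  Z self-dual
                case data:
                  end self-dual
            case ack:
              recv[Str] → send[Str]
                end self-dual
    case retry:
      recv[Unit] → send[Unit]
        select{done,data,more} → offer{done,data,more}  (⊕→&)
          case done:
            recv[Unit] → send[Unit]
              select{ack,more,ok} → offer{ack,more,ok}  (⊕→&)
                case ack:
                  Z self-dual
                case more:
                  Z self-dual
                case ok:
                  Z self-dual
          case data:
            send[Bool] → recv[Bool]
              offer{ack,retry,stop} → select{ack,retry,stop}  (&→⊕)
                case ack:
                  Z self-dual
                case retry:
                  Z self-dual
                case stop:
                  Z self-dual
          case more:
            recv[Int] → send[Int]
              select{retry,done,err} → offer{retry,done,err}  (⊕→&)
                case retry:
                  Z self-dual
                case done:
                  Z self-dual
                case err:
                  Z self-dual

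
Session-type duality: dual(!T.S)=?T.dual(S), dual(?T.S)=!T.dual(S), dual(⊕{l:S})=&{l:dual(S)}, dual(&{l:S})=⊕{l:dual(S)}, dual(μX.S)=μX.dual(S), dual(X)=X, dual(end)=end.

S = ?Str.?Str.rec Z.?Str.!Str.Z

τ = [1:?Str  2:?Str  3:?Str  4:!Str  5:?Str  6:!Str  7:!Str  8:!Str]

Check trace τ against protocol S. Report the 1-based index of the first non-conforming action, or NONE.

step 1: ?Str  ✓  residual = ?Str.rec Z.…
step 2: ?Str  ✓  residual = rec Z.…
step 3: ?Str  ✓  residual = !Str.rec Z.…
step 4: !Str  ✓  residual = rec Z.…
step 5: ?Str  ✓  residual = !Str.rec Z.…
step 6: !Str  ✓  residual = rec Z.…
step 7: got !Str, protocol expects ?Str  ✗

7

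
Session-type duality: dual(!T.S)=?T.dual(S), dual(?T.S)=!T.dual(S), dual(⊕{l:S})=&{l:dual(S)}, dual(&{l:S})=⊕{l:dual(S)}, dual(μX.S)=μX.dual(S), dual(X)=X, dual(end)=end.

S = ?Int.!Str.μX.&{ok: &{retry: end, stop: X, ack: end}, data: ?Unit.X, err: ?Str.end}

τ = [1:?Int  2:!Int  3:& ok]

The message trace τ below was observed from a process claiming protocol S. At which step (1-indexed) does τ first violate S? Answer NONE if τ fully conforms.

2

[1] ?Int  match  cont: !Str.μX.…
[2] got !Int, protocol expects !Str  ✗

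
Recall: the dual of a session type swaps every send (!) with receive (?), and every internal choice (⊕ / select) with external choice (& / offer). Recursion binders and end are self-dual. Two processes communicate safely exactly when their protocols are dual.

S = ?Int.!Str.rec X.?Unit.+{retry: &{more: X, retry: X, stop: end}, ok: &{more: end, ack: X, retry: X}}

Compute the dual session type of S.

!Int.?Str.rec X.!Unit.&{retry: +{more: X, retry: X, stop: end}, ok: +{more: end, ack: X, retry: X}}

?Int = !Int
  !Str = ?Str
    rec X = rec X  (binder kept)
      ?Unit = !Unit
        +{retry,ok} = &{retry,ok}  (internal→external)
          case retry:
            &{more,retry,stop} = +{more,retry,stop}  (external→internal)
              case more:
                X self-dual
              case retry:
                X self-dual
              case stop:
                end self-dual
          case ok:
            &{more,ack,retry} = +{more,ack,retry}  (external→internal)
              case more:
                end self-dual
              case ack:
                X self-dual
              case retry:
                X self-dual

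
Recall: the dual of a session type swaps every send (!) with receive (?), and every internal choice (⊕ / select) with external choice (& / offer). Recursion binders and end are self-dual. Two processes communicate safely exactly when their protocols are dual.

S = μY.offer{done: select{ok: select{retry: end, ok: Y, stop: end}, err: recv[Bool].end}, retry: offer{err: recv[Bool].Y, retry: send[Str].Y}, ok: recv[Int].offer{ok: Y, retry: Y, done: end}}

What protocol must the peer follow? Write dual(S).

μY.select{done: offer{ok: offer{retry: end, ok: Y, stop: end}, err: send[Bool].end}, retry: select{err: send[Bool].Y, retry: recv[Str].Y}, ok: send[Int].select{ok: Y, retry: Y, done: end}}

μY → μY  (μ self-dual)
  offer{done,retry,ok} → select{done,retry,ok}  (offer→select)
    [done]
      select{ok,err} → offer{ok,err}  (internal→external)
        [ok]
          select{retry,ok,stop} → offer{retry,ok,stop}  (internal→external)
            [retry]
              dual(end) = end
            [ok]
              dual(Y) = Y
            [stop]
              dual(end) = end
        [err]
          recv[Bool] → send[Bool]
            dual(end) = end
    [retry]
      offer{err,retry} → select{err,retry}  (offer→select)
        [err]
          recv[Bool] → send[Bool]
            dual(Y) = Y
        [retry]
          send[Str] → recv[Str]
            dual(Y) = Y
    [ok]
      recv[Int] → send[Int]
        offer{ok,retry,done} → select{ok,retry,done}  (offer→select)
          [ok]
            dual(Y) = Y
          [retry]
            dual(Y) = Y
          [done]
            dual(end) = end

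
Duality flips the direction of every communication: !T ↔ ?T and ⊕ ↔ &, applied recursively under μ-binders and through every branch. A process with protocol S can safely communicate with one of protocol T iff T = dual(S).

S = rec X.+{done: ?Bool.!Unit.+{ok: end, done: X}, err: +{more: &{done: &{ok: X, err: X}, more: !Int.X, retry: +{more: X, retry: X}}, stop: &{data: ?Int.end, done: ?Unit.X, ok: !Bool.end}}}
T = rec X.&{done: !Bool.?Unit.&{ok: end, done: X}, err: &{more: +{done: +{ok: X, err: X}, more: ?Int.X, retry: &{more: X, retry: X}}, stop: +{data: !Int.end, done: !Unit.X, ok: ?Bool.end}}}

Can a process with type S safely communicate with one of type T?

rec X ‖ rec X  ✓ (binder kept)
  +{done,err} ‖ &{done,err}  ✓ label sets agree
    [done]
      ?Bool ‖ !Bool  ✓
        !Unit ‖ ?Unit  ✓
          +{ok,done} ‖ &{ok,done}  ✓ label sets agree
            [ok]
              end ‖ end  ✓
            [done]
              X ‖ X  ✓
    [err]
      +{more,stop} ‖ &{more,stop}  ✓ label sets agree
        [more]
          &{done,more,retry} ‖ +{done,more,retry}  ✓ label sets agree
            [done]
              &{ok,err} ‖ +{ok,err}  ✓ label sets agree
                [ok]
                  X ‖ X  ✓
                [err]
                  X ‖ X  ✓
            [more]
              !Int ‖ ?Int  ✓
                X ‖ X  ✓
            [retry]
              +{more,retry} ‖ &{more,retry}  ✓ label sets agree
                [more]
                  X ‖ X  ✓
                [retry]
                  X ‖ X  ✓
        [stop]
          &{data,done,ok} ‖ +{data,done,ok}  ✓ label sets agree
            [data]
              ?Int ‖ !Int  ✓
                end ‖ end  ✓
            [done]
              ?Unit ‖ !Unit  ✓
                X ‖ X  ✓
            [ok]
              !Bool ‖ ?Bool  ✓
                end ‖ end  ✓

YES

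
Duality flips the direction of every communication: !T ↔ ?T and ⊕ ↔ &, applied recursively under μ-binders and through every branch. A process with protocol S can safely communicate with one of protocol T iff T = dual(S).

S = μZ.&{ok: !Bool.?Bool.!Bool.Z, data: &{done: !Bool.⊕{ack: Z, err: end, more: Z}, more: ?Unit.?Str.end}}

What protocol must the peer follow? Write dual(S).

μZ.⊕{ok: ?Bool.!Bool.?Bool.Z, data: ⊕{done: ?Bool.&{ack: Z, err: end, more: Z}, more: !Unit.!Str.end}}

μZ = μZ  (binder kept)
  &{ok,data} = ⊕{ok,data}  (offer→select)
    [ok]
      !Bool = ?Bool
        ?Bool = !Bool
          !Bool = ?Bool
            dual(Z) = Z
    [data]
      &{done,more} = ⊕{done,more}  (offer→select)
        [done]
          !Bool = ?Bool
            ⊕{ack,err,more} = &{ack,err,more}  (select→offer)
              [ack]
                dual(Z) = Z
              [err]
                dual(end) = end
              [more]
                dual(Z) = Z
        [more]
          ?Unit = !Unit
            ?Str = !Str
              dual(end) = end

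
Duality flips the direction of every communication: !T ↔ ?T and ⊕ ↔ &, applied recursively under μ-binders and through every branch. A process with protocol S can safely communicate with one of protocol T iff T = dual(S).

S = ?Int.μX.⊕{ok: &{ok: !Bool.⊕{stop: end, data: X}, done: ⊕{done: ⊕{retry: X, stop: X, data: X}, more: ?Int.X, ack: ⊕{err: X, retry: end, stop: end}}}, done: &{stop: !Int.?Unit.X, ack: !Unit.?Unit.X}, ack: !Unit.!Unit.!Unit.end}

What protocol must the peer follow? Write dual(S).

?Int = !Int
  μX = μX  (binder kept)
    ⊕{ok,done,ack} = &{ok,done,ack}  (internal→external)
      [ok]
        &{ok,done} = ⊕{ok,done}  (&→⊕)
          [ok]
            !Bool = ?Bool
              ⊕{stop,data} = &{stop,data}  (internal→external)
                [stop]
                  dual(end) = end
                [data]
                  dual(X) = X
          [done]
            ⊕{done,more,ack} = &{done,more,ack}  (internal→external)
              [done]
                ⊕{retry,stop,data} = &{retry,stop,data}  (internal→external)
                  [retry]
                    dual(X) = X
                  [stop]
                    dual(X) = X
                  [data]
                    dual(X) = X
              [more]
                ?Int = !Int
                  dual(X) = X
              [ack]
                ⊕{err,retry,stop} = &{err,retry,stop}  (internal→external)
                  [err]
                    dual(X) = X
                  [retry]
                    dual(end) = end
                  [stop]
                    dual(end) = end
      [done]
        &{stop,ack} = ⊕{stop,ack}  (&→⊕)
          [stop]
            !Int = ?Int
              ?Unit = !Unit
                dual(X) = X
          [ack]
            !Unit = ?Unit
              ?Unit = !Unit
                dual(X) = X
      [ack]
        !Unit = ?Unit
          !Unit = ?Unit
            !Unit = ?Unit
              dual(end) = end

!Int.μX.&{ok: ⊕{ok: ?Bool.&{stop: end, data: X}, done: &{done: &{retry: X, stop: X, data: X}, more: !Int.X, ack: &{err: X, retry: end, stop: end}}}, done: ⊕{stop: ?Int.!Unit.X, ack: ?Unit.!Unit.X}, ack: ?Unit.?Unit.?Unit.end}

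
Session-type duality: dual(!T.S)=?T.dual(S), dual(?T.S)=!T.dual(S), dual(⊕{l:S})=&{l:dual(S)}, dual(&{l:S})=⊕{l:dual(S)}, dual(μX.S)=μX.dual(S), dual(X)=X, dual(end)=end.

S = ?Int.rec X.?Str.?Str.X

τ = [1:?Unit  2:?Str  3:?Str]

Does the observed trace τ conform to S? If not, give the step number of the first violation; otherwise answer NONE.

1

step 1: got ?Unit, protocol expects ?Int  ✗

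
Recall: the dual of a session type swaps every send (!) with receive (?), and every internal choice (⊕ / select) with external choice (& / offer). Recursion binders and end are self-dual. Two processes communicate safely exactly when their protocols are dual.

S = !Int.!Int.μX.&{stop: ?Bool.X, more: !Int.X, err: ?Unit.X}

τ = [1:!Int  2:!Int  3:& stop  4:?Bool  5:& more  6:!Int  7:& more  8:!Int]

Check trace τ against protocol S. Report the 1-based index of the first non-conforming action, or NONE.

[1] !Int  ✓  residual = !Int.μX.…
[2] !Int  ✓  residual = μX.…
[3] & stop  ✓  residual = ?Bool.μX.…
[4] ?Bool  ✓  residual = μX.…
[5] & more  ✓  residual = !Int.μX.…
[6] !Int  ✓  residual = μX.…
[7] & more  ✓  residual = !Int.μX.…
[8] !Int  ✓  residual = μX.…
all 8 steps conform

NONE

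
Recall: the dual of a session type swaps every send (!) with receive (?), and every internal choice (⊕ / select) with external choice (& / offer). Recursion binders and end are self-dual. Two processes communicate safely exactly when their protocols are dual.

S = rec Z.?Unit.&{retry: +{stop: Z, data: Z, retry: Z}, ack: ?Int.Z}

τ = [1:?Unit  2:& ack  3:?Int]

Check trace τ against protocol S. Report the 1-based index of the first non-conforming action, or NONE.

[1] ?Unit  ok  state: &{retry: +{stop: rec Z.…, data: rec Z.…, retry: rec Z.…}, ack: ?Int.rec Z.…}
[2] & ack  ok  state: ?Int.rec Z.…
[3] ?Int  ok  state: rec Z.…
trace exhausted — no violation

NONE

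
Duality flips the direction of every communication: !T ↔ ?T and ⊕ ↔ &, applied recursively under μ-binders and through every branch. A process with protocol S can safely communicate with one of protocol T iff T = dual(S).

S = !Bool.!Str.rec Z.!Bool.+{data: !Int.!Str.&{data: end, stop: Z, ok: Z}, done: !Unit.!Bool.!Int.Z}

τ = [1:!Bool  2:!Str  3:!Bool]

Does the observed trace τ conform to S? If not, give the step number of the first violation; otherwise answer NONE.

NONE

step 1: !Bool  match  cont: !Str.rec Z.…
step 2: !Str  match  cont: rec Z.…
step 3: !Bool  match  cont: +{data: !Int.!Str.&{data: end, stop: rec Z.…, ok: rec Z.…}, done: !Unit.!Bool.!Int.rec Z.…}
all 3 steps conform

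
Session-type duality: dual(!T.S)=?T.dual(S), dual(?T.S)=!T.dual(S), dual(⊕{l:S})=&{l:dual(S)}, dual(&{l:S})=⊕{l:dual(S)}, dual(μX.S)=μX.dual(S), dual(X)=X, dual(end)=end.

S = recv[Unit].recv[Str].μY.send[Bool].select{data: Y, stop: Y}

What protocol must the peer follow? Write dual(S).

send[Unit].send[Str].μY.recv[Bool].offer{data: Y, stop: Y}

recv[Unit] → send[Unit]
  recv[Str] → send[Str]
    μY → μY  (binder kept)
      send[Bool] → recv[Bool]
        select{data,stop} → offer{data,stop}  (⊕→&)
          [data]
            Y ↦ Y
          [stop]
            Y ↦ Y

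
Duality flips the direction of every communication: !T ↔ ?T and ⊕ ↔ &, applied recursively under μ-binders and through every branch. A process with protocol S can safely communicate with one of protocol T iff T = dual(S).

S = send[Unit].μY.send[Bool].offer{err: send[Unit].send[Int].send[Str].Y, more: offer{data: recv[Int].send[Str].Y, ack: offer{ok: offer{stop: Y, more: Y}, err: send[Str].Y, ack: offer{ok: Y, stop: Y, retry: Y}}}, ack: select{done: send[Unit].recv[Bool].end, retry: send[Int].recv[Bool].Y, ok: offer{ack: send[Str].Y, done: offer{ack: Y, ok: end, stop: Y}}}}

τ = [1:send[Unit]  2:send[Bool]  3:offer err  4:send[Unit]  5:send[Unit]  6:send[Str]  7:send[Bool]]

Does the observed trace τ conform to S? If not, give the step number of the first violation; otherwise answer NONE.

@1 send[Unit]  ✓  cont: μY.…
@2 send[Bool]  ✓  cont: offer{err: send[Unit].send[Int].send[Str].μY.…, more: offer{data: recv[Int].send[Str].μY.…, ack: offer{ok: offer{stop: μY.…, more: μY.…}, err: send[Str].μY.…, ack: offer{ok: μY.…, stop: μY.…, retry: μY.…}}}, ack: select{done: send[Unit].recv[Bool].end, retry: send[Int].recv[Bool].μY.…, ok: offer{ack: send[Str].μY.…, done: offer{ack: μY.…, ok: end, stop: μY.…}}}}
@3 offer err  ✓  cont: send[Unit].send[Int].send[Str].μY.…
@4 send[Unit]  ✓  cont: send[Int].send[Str].μY.…
@5 got send[Unit], protocol expects send[Int]  ✗

5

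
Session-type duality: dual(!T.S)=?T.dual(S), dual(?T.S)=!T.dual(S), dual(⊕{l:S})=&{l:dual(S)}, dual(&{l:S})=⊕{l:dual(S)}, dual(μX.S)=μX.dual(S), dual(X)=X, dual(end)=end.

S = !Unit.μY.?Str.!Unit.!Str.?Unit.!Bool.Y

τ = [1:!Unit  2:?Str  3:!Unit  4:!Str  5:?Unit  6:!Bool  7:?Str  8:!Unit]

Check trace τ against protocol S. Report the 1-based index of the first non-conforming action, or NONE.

NONE

step 1: !Unit  ok  now at μY.…
step 2: ?Str  ok  now at !Unit.!Str.?Unit.!Bool.μY.…
step 3: !Unit  ok  now at !Str.?Unit.!Bool.μY.…
step 4: !Str  ok  now at ?Unit.!Bool.μY.…
step 5: ?Unit  ok  now at !Bool.μY.…
step 6: !Bool  ok  now at μY.…
step 7: ?Str  ok  now at !Unit.!Str.?Unit.!Bool.μY.…
step 8: !Unit  ok  now at !Str.?Unit.!Bool.μY.…
τ conforms to S (length 8)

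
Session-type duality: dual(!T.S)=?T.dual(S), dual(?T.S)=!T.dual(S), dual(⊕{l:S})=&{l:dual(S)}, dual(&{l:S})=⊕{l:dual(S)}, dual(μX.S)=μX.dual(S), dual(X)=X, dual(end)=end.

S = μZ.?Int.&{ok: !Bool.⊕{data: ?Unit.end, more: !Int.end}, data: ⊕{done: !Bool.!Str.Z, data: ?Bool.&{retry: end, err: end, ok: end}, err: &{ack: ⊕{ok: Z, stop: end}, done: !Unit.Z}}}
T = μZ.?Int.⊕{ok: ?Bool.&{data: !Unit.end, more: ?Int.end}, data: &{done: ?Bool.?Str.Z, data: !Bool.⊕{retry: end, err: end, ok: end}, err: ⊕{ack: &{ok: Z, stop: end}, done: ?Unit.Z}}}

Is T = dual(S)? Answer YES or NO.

μZ vs μZ  match (binder kept)
  ?Int vs ?Int  ✗ same direction on both sides — not dual

NO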